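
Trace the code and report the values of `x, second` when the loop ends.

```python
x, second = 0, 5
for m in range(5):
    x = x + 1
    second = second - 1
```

Let's trace through this code step by step.

Initialize: x = 0
Initialize: second = 5
Entering loop: for m in range(5):
After iteration 1: m = 0, x = 1, second = 4
After iteration 2: m = 1, x = 2, second = 3
After iteration 3: m = 2, x = 3, second = 2
After iteration 4: m = 3, x = 4, second = 1
After iteration 5: m = 4, x = 5, second = 0
Loop ends.

Final answer: 5, 0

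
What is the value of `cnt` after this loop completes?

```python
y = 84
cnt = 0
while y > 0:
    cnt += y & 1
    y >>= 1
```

Let's trace through this code step by step.

Initialize: y = 84
Initialize: cnt = 0
Entering loop: while y > 0:
After iteration 1: y = 42, cnt = 0
After iteration 2: y = 21, cnt = 0
After iteration 3: y = 10, cnt = 1
After iteration 4: y = 5, cnt = 1
After iteration 5: y = 2, cnt = 2
After iteration 6: y = 1, cnt = 2
After iteration 7: y = 0, cnt = 3
Loop ends.

Final answer: 3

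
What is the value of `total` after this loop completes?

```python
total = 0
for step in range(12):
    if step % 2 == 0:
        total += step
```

Let's trace through this code step by step.

Initialize: total = 0
Entering loop: for step in range(12):
After iteration 1: step = 0, total = 0
After iteration 2: step = 1, total = 0
After iteration 3: step = 2, total = 2
After iteration 4: step = 3, total = 2
After iteration 5: step = 4, total = 6
After iteration 6: step = 5, total = 6
After iteration 7: step = 6, total = 12
After iteration 8: step = 7, total = 12
After iteration 9: step = 8, total = 20
After iteration 10: step = 9, total = 20
After iteration 11: step = 10, total = 30
After iteration 12: step = 11, total = 30
Loop ends.

Final answer: 30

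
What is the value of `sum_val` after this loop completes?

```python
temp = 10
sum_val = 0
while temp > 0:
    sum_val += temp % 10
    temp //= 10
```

Let's trace through this code step by step.

Initialize: temp = 10
Initialize: sum_val = 0
Entering loop: while temp > 0:
After iteration 1: temp = 1, sum_val = 0
After iteration 2: temp = 0, sum_val = 1
Loop ends.

Final answer: 1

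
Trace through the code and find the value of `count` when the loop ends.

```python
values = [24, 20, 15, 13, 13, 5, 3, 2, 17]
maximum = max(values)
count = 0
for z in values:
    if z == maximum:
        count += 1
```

Let's trace through this code step by step.

Initialize: values = [24, 20, 15, 13, 13, 5, 3, 2, 17]
Initialize: maximum = 24
Initialize: count = 0
Entering loop: for z in values:
After iteration 1: z = 24, count = 1
After iteration 2: z = 20, count = 1
After iteration 3: z = 15, count = 1
After iteration 4: z = 13, count = 1
After iteration 5: z = 13, count = 1
After iteration 6: z = 5, count = 1
After iteration 7: z = 3, count = 1
After iteration 8: z = 2, count = 1
After iteration 9: z = 17, count = 1
Loop ends.

Final answer: 1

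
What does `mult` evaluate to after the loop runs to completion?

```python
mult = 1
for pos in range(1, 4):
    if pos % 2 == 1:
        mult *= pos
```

Let's trace through this code step by step.

Initialize: mult = 1
Entering loop: for pos in range(1, 4):
After iteration 1: pos = 1, mult = 1
After iteration 2: pos = 2, mult = 1
After iteration 3: pos = 3, mult = 3
Loop ends.

Final answer: 3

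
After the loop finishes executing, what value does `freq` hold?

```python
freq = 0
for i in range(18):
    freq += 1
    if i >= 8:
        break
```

Let's trace through this code step by step.

Initialize: freq = 0
Entering loop: for i in range(18):
After iteration 1: i = 0, freq = 1
After iteration 2: i = 1, freq = 2
After iteration 3: i = 2, freq = 3
After iteration 4: i = 3, freq = 4
After iteration 5: i = 4, freq = 5
After iteration 6: i = 5, freq = 6
After iteration 7: i = 6, freq = 7
After iteration 8: i = 7, freq = 8
After iteration 9: i = 8, freq = 9
Loop ends.

Final answer: 9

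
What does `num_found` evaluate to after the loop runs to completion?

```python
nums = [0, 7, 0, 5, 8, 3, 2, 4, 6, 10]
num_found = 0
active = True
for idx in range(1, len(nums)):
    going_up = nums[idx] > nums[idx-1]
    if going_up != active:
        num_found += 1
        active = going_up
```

Let's trace through this code step by step.

Initialize: nums = [0, 7, 0, 5, 8, 3, 2, 4, 6, 10]
Initialize: num_found = 0
Initialize: active = True
Entering loop: for idx in range(1, len(nums)):
After iteration 1: idx = 1, num_found = 0, active = True, going_up = True
After iteration 2: idx = 2, num_found = 1, active = False, going_up = False
After iteration 3: idx = 3, num_found = 2, active = True, going_up = True
After iteration 4: idx = 4, num_found = 2, active = True, going_up = True
After iteration 5: idx = 5, num_found = 3, active = False, going_up = False
After iteration 6: idx = 6, num_found = 3, active = False, going_up = False
After iteration 7: idx = 7, num_found = 4, active = True, going_up = True
After iteration 8: idx = 8, num_found = 4, active = True, going_up = True
After iteration 9: idx = 9, num_found = 4, active = True, going_up = True
Loop ends.

Final answer: 4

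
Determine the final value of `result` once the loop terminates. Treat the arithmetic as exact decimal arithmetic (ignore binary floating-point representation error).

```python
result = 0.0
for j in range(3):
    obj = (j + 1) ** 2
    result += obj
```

Let's trace through this code step by step.

Initialize: result = 0.0
Entering loop: for j in range(3):
After iteration 1: j = 0, result = 1.0, obj = 1
After iteration 2: j = 1, result = 5.0, obj = 4
After iteration 3: j = 2, result = 14.0, obj = 9
Loop ends.

Final answer: 14.0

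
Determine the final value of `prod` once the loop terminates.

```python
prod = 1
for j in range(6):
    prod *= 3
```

Let's trace through this code step by step.

Initialize: prod = 1
Entering loop: for j in range(6):
After iteration 1: j = 0, prod = 3
After iteration 2: j = 1, prod = 9
After iteration 3: j = 2, prod = 27
After iteration 4: j = 3, prod = 81
After iteration 5: j = 4, prod = 243
After iteration 6: j = 5, prod = 729
Loop ends.

Final answer: 729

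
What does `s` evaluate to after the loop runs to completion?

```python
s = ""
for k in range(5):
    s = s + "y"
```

Let's trace through this code step by step.

Initialize: s = ''
Entering loop: for k in range(5):
After iteration 1: k = 0, s = 'y'
After iteration 2: k = 1, s = 'yy'
After iteration 3: k = 2, s = 'yyy'
After iteration 4: k = 3, s = 'yyyy'
After iteration 5: k = 4, s = 'yyyyy'
Loop ends.

Final answer: 'yyyyy'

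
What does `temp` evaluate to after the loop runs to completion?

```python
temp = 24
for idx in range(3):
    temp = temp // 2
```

Let's trace through this code step by step.

Initialize: temp = 24
Entering loop: for idx in range(3):
After iteration 1: idx = 0, temp = 12
After iteration 2: idx = 1, temp = 6
After iteration 3: idx = 2, temp = 3
Loop ends.

Final answer: 3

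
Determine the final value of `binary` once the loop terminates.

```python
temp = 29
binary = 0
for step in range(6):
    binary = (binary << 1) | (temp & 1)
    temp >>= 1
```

Let's trace through this code step by step.

Initialize: temp = 29
Initialize: binary = 0
Entering loop: for step in range(6):
After iteration 1: step = 0, temp = 14, binary = 1
After iteration 2: step = 1, temp = 7, binary = 2
After iteration 3: step = 2, temp = 3, binary = 5
After iteration 4: step = 3, temp = 1, binary = 11
After iteration 5: step = 4, temp = 0, binary = 23
After iteration 6: step = 5, temp = 0, binary = 46
Loop ends.

Final answer: 46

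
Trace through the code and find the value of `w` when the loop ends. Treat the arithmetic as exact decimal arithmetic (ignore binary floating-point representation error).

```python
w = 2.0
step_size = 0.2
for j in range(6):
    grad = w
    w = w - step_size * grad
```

Let's trace through this code step by step.

Initialize: w = 2.0
Initialize: step_size = 0.2
Entering loop: for j in range(6):
After iteration 1: j = 0, w = 1.6, grad = 2.0
After iteration 2: j = 1, w = 1.28, grad = 1.6
After iteration 3: j = 2, w = 1.024, grad = 1.28
After iteration 4: j = 3, w = 0.8192, grad = 1.024
After iteration 5: j = 4, w = 0.65536, grad = 0.8192
After iteration 6: j = 5, w = 0.524288, grad = 0.65536
Loop ends.

Final answer: 0.524288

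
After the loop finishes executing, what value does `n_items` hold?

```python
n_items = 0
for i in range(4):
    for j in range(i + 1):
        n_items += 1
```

Let's trace through this code step by step.

Initialize: n_items = 0
Entering loop: for i in range(4):
After iteration 1: i = 0, n_items = 1, j = 0
After iteration 2: i = 1, n_items = 3, j = 1
After iteration 3: i = 2, n_items = 6, j = 2
After iteration 4: i = 3, n_items = 10, j = 3
Loop ends.

Final answer: 10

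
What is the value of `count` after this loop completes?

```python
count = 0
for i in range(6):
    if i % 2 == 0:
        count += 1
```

Let's trace through this code step by step.

Initialize: count = 0
Entering loop: for i in range(6):
After iteration 1: i = 0, count = 1
After iteration 2: i = 1, count = 1
After iteration 3: i = 2, count = 2
After iteration 4: i = 3, count = 2
After iteration 5: i = 4, count = 3
After iteration 6: i = 5, count = 3
Loop ends.

Final answer: 3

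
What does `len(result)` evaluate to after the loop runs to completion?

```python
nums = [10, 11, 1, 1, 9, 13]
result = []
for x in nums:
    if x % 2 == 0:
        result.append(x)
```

Let's trace through this code step by step.

Initialize: nums = [10, 11, 1, 1, 9, 13]
Initialize: result = []
Entering loop: for x in nums:
After iteration 1: x = 10, result = [10]
After iteration 2: x = 11, result = [10]
After iteration 3: x = 1, result = [10]
After iteration 4: x = 1, result = [10]
After iteration 5: x = 9, result = [10]
After iteration 6: x = 13, result = [10]
Loop ends.
len(result) = 1

Final answer: 1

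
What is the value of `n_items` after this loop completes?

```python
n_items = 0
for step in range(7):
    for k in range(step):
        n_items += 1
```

Let's trace through this code step by step.

Initialize: n_items = 0
Entering loop: for step in range(7):
After iteration 1: step = 0, n_items = 0
After iteration 2: step = 1, n_items = 1, k = 0
After iteration 3: step = 2, n_items = 3, k = 1
After iteration 4: step = 3, n_items = 6, k = 2
After iteration 5: step = 4, n_items = 10, k = 3
After iteration 6: step = 5, n_items = 15, k = 4
After iteration 7: step = 6, n_items = 21, k = 5
Loop ends.

Final answer: 21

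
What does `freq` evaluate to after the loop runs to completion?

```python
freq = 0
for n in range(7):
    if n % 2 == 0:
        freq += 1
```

Let's trace through this code step by step.

Initialize: freq = 0
Entering loop: for n in range(7):
After iteration 1: n = 0, freq = 1
After iteration 2: n = 1, freq = 1
After iteration 3: n = 2, freq = 2
After iteration 4: n = 3, freq = 2
After iteration 5: n = 4, freq = 3
After iteration 6: n = 5, freq = 3
After iteration 7: n = 6, freq = 4
Loop ends.

Final answer: 4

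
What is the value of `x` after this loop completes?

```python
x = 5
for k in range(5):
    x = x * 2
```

Let's trace through this code step by step.

Initialize: x = 5
Entering loop: for k in range(5):
After iteration 1: k = 0, x = 10
After iteration 2: k = 1, x = 20
After iteration 3: k = 2, x = 40
After iteration 4: k = 3, x = 80
After iteration 5: k = 4, x = 160
Loop ends.

Final answer: 160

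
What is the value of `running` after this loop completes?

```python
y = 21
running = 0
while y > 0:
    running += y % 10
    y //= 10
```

Let's trace through this code step by step.

Initialize: y = 21
Initialize: running = 0
Entering loop: while y > 0:
After iteration 1: y = 2, running = 1
After iteration 2: y = 0, running = 3
Loop ends.

Final answer: 3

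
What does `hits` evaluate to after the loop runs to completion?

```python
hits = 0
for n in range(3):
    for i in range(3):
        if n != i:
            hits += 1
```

Let's trace through this code step by step.

Initialize: hits = 0
Entering loop: for n in range(3):
After iteration 1: n = 0, hits = 2
After iteration 2: n = 1, hits = 4
After iteration 3: n = 2, hits = 6
Loop ends.

Final answer: 6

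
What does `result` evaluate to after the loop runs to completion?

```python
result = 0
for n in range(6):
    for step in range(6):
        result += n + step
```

Let's trace through this code step by step.

Initialize: result = 0
Entering loop: for n in range(6):
After iteration 1: n = 0, result = 15
After iteration 2: n = 1, result = 36
After iteration 3: n = 2, result = 63
After iteration 4: n = 3, result = 96
After iteration 5: n = 4, result = 135
After iteration 6: n = 5, result = 180
Loop ends.

Final answer: 180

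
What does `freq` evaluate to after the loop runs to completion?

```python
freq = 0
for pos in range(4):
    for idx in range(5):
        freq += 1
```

Let's trace through this code step by step.

Initialize: freq = 0
Entering loop: for pos in range(4):
After iteration 1: pos = 0, freq = 5
After iteration 2: pos = 1, freq = 10
After iteration 3: pos = 2, freq = 15
After iteration 4: pos = 3, freq = 20
Loop ends.

Final answer: 20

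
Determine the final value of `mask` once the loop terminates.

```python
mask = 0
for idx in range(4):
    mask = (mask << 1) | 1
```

Let's trace through this code step by step.

Initialize: mask = 0
Entering loop: for idx in range(4):
After iteration 1: idx = 0, mask = 1
After iteration 2: idx = 1, mask = 3
After iteration 3: idx = 2, mask = 7
After iteration 4: idx = 3, mask = 15
Loop ends.

Final answer: 15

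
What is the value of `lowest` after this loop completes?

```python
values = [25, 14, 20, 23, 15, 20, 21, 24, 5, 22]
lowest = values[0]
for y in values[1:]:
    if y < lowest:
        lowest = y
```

Let's trace through this code step by step.

Initialize: values = [25, 14, 20, 23, 15, 20, 21, 24, 5, 22]
Initialize: lowest = 25
Entering loop: for y in values[1:]:
After iteration 1: y = 14, lowest = 14
After iteration 2: y = 20, lowest = 14
After iteration 3: y = 23, lowest = 14
After iteration 4: y = 15, lowest = 14
After iteration 5: y = 20, lowest = 14
After iteration 6: y = 21, lowest = 14
After iteration 7: y = 24, lowest = 14
After iteration 8: y = 5, lowest = 5
After iteration 9: y = 22, lowest = 5
Loop ends.

Final answer: 5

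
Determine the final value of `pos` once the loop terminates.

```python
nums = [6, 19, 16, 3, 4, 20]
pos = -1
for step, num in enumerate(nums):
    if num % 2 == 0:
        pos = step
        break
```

Let's trace through this code step by step.

Initialize: nums = [6, 19, 16, 3, 4, 20]
Initialize: pos = -1
Entering loop: for step, num in enumerate(nums):
After iteration 1: step = 0, num = 6, pos = 0
Loop ends.

Final answer: 0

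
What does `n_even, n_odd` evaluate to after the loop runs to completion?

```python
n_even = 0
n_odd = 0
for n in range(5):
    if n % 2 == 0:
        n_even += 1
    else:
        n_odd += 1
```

Let's trace through this code step by step.

Initialize: n_even = 0
Initialize: n_odd = 0
Entering loop: for n in range(5):
After iteration 1: n = 0, n_even = 1, n_odd = 0
After iteration 2: n = 1, n_even = 1, n_odd = 1
After iteration 3: n = 2, n_even = 2, n_odd = 1
After iteration 4: n = 3, n_even = 2, n_odd = 2
After iteration 5: n = 4, n_even = 3, n_odd = 2
Loop ends.

Final answer: 3, 2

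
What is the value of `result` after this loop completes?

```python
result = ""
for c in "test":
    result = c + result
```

Let's trace through this code step by step.

Initialize: result = ''
Entering loop: for c in "test":
After iteration 1: c = 't', result = 't'
After iteration 2: c = 'e', result = 'et'
After iteration 3: c = 's', result = 'set'
After iteration 4: c = 't', result = 'tset'
Loop ends.

Final answer: 'tset'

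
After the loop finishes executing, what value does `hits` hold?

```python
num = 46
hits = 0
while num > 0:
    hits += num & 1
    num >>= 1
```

Let's trace through this code step by step.

Initialize: num = 46
Initialize: hits = 0
Entering loop: while num > 0:
After iteration 1: num = 23, hits = 0
After iteration 2: num = 11, hits = 1
After iteration 3: num = 5, hits = 2
After iteration 4: num = 2, hits = 3
After iteration 5: num = 1, hits = 3
After iteration 6: num = 0, hits = 4
Loop ends.

Final answer: 4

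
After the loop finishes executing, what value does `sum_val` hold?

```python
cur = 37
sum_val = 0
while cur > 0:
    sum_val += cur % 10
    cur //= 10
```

Let's trace through this code step by step.

Initialize: cur = 37
Initialize: sum_val = 0
Entering loop: while cur > 0:
After iteration 1: cur = 3, sum_val = 7
After iteration 2: cur = 0, sum_val = 10
Loop ends.

Final answer: 10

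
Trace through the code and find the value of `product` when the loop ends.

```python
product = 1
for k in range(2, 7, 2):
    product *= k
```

Let's trace through this code step by step.

Initialize: product = 1
Entering loop: for k in range(2, 7, 2):
After iteration 1: k = 2, product = 2
After iteration 2: k = 4, product = 8
After iteration 3: k = 6, product = 48
Loop ends.

Final answer: 48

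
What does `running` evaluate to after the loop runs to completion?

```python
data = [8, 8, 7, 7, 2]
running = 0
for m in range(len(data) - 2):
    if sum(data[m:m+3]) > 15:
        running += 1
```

Let's trace through this code step by step.

Initialize: data = [8, 8, 7, 7, 2]
Initialize: running = 0
Entering loop: for m in range(len(data) - 2):
After iteration 1: m = 0, running = 1
After iteration 2: m = 1, running = 2
After iteration 3: m = 2, running = 3
Loop ends.

Final answer: 3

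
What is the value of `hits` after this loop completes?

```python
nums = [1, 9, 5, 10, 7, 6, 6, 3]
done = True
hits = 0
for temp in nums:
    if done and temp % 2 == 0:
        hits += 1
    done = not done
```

Let's trace through this code step by step.

Initialize: nums = [1, 9, 5, 10, 7, 6, 6, 3]
Initialize: done = True
Initialize: hits = 0
Entering loop: for temp in nums:
After iteration 1: temp = 1, done = False, hits = 0
After iteration 2: temp = 9, done = True, hits = 0
After iteration 3: temp = 5, done = False, hits = 0
After iteration 4: temp = 10, done = True, hits = 0
After iteration 5: temp = 7, done = False, hits = 0
After iteration 6: temp = 6, done = True, hits = 0
After iteration 7: temp = 6, done = False, hits = 1
After iteration 8: temp = 3, done = True, hits = 1
Loop ends.

Final answer: 1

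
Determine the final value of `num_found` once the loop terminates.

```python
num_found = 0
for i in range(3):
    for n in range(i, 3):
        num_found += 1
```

Let's trace through this code step by step.

Initialize: num_found = 0
Entering loop: for i in range(3):
After iteration 1: i = 0, num_found = 3
After iteration 2: i = 1, num_found = 5
After iteration 3: i = 2, num_found = 6
Loop ends.

Final answer: 6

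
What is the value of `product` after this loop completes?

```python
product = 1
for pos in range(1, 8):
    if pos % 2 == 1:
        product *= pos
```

Let's trace through this code step by step.

Initialize: product = 1
Entering loop: for pos in range(1, 8):
After iteration 1: pos = 1, product = 1
After iteration 2: pos = 2, product = 1
After iteration 3: pos = 3, product = 3
After iteration 4: pos = 4, product = 3
After iteration 5: pos = 5, product = 15
After iteration 6: pos = 6, product = 15
After iteration 7: pos = 7, product = 105
Loop ends.

Final answer: 105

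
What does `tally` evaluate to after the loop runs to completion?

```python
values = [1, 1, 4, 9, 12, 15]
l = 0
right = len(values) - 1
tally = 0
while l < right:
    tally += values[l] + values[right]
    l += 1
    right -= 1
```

Let's trace through this code step by step.

Initialize: values = [1, 1, 4, 9, 12, 15]
Initialize: l = 0
Initialize: right = 5
Initialize: tally = 0
Entering loop: while l < right:
After iteration 1: l = 1, right = 4, tally = 16
After iteration 2: l = 2, right = 3, tally = 29
After iteration 3: l = 3, right = 2, tally = 42
Loop ends.

Final answer: 42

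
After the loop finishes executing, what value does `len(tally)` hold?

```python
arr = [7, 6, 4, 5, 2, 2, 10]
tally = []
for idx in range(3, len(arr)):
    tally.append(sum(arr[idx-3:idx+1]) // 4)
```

Let's trace through this code step by step.

Initialize: arr = [7, 6, 4, 5, 2, 2, 10]
Initialize: tally = []
Entering loop: for idx in range(3, len(arr)):
After iteration 1: idx = 3, tally = [5]
After iteration 2: idx = 4, tally = [5, 4]
After iteration 3: idx = 5, tally = [5, 4, 3]
After iteration 4: idx = 6, tally = [5, 4, 3, 4]
Loop ends.
len(tally) = 4

Final answer: 4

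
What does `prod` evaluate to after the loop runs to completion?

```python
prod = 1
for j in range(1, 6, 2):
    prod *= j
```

Let's trace through this code step by step.

Initialize: prod = 1
Entering loop: for j in range(1, 6, 2):
After iteration 1: j = 1, prod = 1
After iteration 2: j = 3, prod = 3
After iteration 3: j = 5, prod = 15
Loop ends.

Final answer: 15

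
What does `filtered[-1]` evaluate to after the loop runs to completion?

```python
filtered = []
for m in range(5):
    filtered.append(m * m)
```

Let's trace through this code step by step.

Initialize: filtered = []
Entering loop: for m in range(5):
After iteration 1: m = 0, filtered = [0]
After iteration 2: m = 1, filtered = [0, 1]
After iteration 3: m = 2, filtered = [0, 1, 4]
After iteration 4: m = 3, filtered = [0, 1, 4, 9]
After iteration 5: m = 4, filtered = [0, 1, 4, 9, 16]
Loop ends.
filtered[-1] = 16

Final answer: 16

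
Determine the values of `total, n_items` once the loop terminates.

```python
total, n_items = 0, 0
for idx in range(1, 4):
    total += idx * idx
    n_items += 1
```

Let's trace through this code step by step.

Initialize: total = 0
Initialize: n_items = 0
Entering loop: for idx in range(1, 4):
After iteration 1: idx = 1, total = 1, n_items = 1
After iteration 2: idx = 2, total = 5, n_items = 2
After iteration 3: idx = 3, total = 14, n_items = 3
Loop ends.

Final answer: 14, 3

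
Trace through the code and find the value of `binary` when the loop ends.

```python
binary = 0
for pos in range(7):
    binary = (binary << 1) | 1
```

Let's trace through this code step by step.

Initialize: binary = 0
Entering loop: for pos in range(7):
After iteration 1: pos = 0, binary = 1
After iteration 2: pos = 1, binary = 3
After iteration 3: pos = 2, binary = 7
After iteration 4: pos = 3, binary = 15
After iteration 5: pos = 4, binary = 31
After iteration 6: pos = 5, binary = 63
After iteration 7: pos = 6, binary = 127
Loop ends.

Final answer: 127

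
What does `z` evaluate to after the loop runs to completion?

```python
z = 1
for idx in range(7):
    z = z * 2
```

Let's trace through this code step by step.

Initialize: z = 1
Entering loop: for idx in range(7):
After iteration 1: idx = 0, z = 2
After iteration 2: idx = 1, z = 4
After iteration 3: idx = 2, z = 8
After iteration 4: idx = 3, z = 16
After iteration 5: idx = 4, z = 32
After iteration 6: idx = 5, z = 64
After iteration 7: idx = 6, z = 128
Loop ends.

Final answer: 128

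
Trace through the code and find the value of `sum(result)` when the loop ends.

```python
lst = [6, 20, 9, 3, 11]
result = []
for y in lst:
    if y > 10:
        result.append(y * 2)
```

Let's trace through this code step by step.

Initialize: lst = [6, 20, 9, 3, 11]
Initialize: result = []
Entering loop: for y in lst:
After iteration 1: y = 6, result = []
After iteration 2: y = 20, result = [40]
After iteration 3: y = 9, result = [40]
After iteration 4: y = 3, result = [40]
After iteration 5: y = 11, result = [40, 22]
Loop ends.
sum(result) = 62

Final answer: 62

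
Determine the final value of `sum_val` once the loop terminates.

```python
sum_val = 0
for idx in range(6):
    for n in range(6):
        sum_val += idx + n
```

Let's trace through this code step by step.

Initialize: sum_val = 0
Entering loop: for idx in range(6):
After iteration 1: idx = 0, sum_val = 15
After iteration 2: idx = 1, sum_val = 36
After iteration 3: idx = 2, sum_val = 63
After iteration 4: idx = 3, sum_val = 96
After iteration 5: idx = 4, sum_val = 135
After iteration 6: idx = 5, sum_val = 180
Loop ends.

Final answer: 180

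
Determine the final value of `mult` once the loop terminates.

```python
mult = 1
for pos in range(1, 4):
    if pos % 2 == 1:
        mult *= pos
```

Let's trace through this code step by step.

Initialize: mult = 1
Entering loop: for pos in range(1, 4):
After iteration 1: pos = 1, mult = 1
After iteration 2: pos = 2, mult = 1
After iteration 3: pos = 3, mult = 3
Loop ends.

Final answer: 3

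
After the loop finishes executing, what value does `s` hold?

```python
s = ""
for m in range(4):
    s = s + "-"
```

Let's trace through this code step by step.

Initialize: s = ''
Entering loop: for m in range(4):
After iteration 1: m = 0, s = '-'
After iteration 2: m = 1, s = '--'
After iteration 3: m = 2, s = '---'
After iteration 4: m = 3, s = '----'
Loop ends.

Final answer: '----'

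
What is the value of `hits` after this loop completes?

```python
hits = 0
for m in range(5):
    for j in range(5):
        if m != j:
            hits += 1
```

Let's trace through this code step by step.

Initialize: hits = 0
Entering loop: for m in range(5):
After iteration 1: m = 0, hits = 4
After iteration 2: m = 1, hits = 8
After iteration 3: m = 2, hits = 12
After iteration 4: m = 3, hits = 16
After iteration 5: m = 4, hits = 20
Loop ends.

Final answer: 20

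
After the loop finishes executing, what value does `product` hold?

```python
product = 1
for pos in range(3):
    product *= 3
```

Let's trace through this code step by step.

Initialize: product = 1
Entering loop: for pos in range(3):
After iteration 1: pos = 0, product = 3
After iteration 2: pos = 1, product = 9
After iteration 3: pos = 2, product = 27
Loop ends.

Final answer: 27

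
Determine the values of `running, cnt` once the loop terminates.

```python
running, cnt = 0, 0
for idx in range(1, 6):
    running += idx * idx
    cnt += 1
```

Let's trace through this code step by step.

Initialize: running = 0
Initialize: cnt = 0
Entering loop: for idx in range(1, 6):
After iteration 1: idx = 1, running = 1, cnt = 1
After iteration 2: idx = 2, running = 5, cnt = 2
After iteration 3: idx = 3, running = 14, cnt = 3
After iteration 4: idx = 4, running = 30, cnt = 4
After iteration 5: idx = 5, running = 55, cnt = 5
Loop ends.

Final answer: 55, 5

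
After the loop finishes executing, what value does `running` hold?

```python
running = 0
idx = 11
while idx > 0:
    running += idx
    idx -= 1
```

Let's trace through this code step by step.

Initialize: running = 0
Initialize: idx = 11
Entering loop: while idx > 0:
After iteration 1: running = 11, idx = 10
After iteration 2: running = 21, idx = 9
After iteration 3: running = 30, idx = 8
After iteration 4: running = 38, idx = 7
After iteration 5: running = 45, idx = 6
After iteration 6: running = 51, idx = 5
After iteration 7: running = 56, idx = 4
After iteration 8: running = 60, idx = 3
After iteration 9: running = 63, idx = 2
After iteration 10: running = 65, idx = 1
After iteration 11: running = 66, idx = 0
Loop ends.

Final answer: 66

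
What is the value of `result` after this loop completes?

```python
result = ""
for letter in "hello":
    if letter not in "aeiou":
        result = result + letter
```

Let's trace through this code step by step.

Initialize: result = ''
Entering loop: for letter in "hello":
After iteration 1: letter = 'h', result = 'h'
After iteration 2: letter = 'e', result = 'h'
After iteration 3: letter = 'l', result = 'hl'
After iteration 4: letter = 'l', result = 'hll'
After iteration 5: letter = 'o', result = 'hll'
Loop ends.

Final answer: 'hll'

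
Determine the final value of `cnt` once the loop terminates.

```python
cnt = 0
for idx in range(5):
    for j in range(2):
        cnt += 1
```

Let's trace through this code step by step.

Initialize: cnt = 0
Entering loop: for idx in range(5):
After iteration 1: idx = 0, cnt = 2
After iteration 2: idx = 1, cnt = 4
After iteration 3: idx = 2, cnt = 6
After iteration 4: idx = 3, cnt = 8
After iteration 5: idx = 4, cnt = 10
Loop ends.

Final answer: 10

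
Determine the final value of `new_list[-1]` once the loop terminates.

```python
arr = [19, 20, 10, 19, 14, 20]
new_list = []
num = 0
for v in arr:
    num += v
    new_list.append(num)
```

Let's trace through this code step by step.

Initialize: arr = [19, 20, 10, 19, 14, 20]
Initialize: new_list = []
Initialize: num = 0
Entering loop: for v in arr:
After iteration 1: v = 19, new_list = [19], num = 19
After iteration 2: v = 20, new_list = [19, 39], num = 39
After iteration 3: v = 10, new_list = [19, 39, 49], num = 49
After iteration 4: v = 19, new_list = [19, 39, 49, 68], num = 68
After iteration 5: v = 14, new_list = [19, 39, 49, 68, 82], num = 82
After iteration 6: v = 20, new_list = [19, 39, 49, 68, 82, 102], num = 102
Loop ends.
new_list[-1] = 102

Final answer: 102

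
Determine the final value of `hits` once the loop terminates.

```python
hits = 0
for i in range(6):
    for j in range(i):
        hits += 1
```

Let's trace through this code step by step.

Initialize: hits = 0
Entering loop: for i in range(6):
After iteration 1: i = 0, hits = 0
After iteration 2: i = 1, hits = 1, j = 0
After iteration 3: i = 2, hits = 3, j = 1
After iteration 4: i = 3, hits = 6, j = 2
After iteration 5: i = 4, hits = 10, j = 3
After iteration 6: i = 5, hits = 15, j = 4
Loop ends.

Final answer: 15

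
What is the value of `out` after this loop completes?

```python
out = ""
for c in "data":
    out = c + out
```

Let's trace through this code step by step.

Initialize: out = ''
Entering loop: for c in "data":
After iteration 1: c = 'd', out = 'd'
After iteration 2: c = 'a', out = 'ad'
After iteration 3: c = 't', out = 'tad'
After iteration 4: c = 'a', out = 'atad'
Loop ends.

Final answer: 'atad'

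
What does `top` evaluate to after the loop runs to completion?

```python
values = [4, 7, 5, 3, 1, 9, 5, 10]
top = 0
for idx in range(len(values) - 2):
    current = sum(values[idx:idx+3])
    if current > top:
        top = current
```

Let's trace through this code step by step.

Initialize: values = [4, 7, 5, 3, 1, 9, 5, 10]
Initialize: top = 0
Entering loop: for idx in range(len(values) - 2):
After iteration 1: idx = 0, top = 16, current = 16
After iteration 2: idx = 1, top = 16, current = 15
After iteration 3: idx = 2, top = 16, current = 9
After iteration 4: idx = 3, top = 16, current = 13
After iteration 5: idx = 4, top = 16, current = 15
After iteration 6: idx = 5, top = 24, current = 24
Loop ends.

Final answer: 24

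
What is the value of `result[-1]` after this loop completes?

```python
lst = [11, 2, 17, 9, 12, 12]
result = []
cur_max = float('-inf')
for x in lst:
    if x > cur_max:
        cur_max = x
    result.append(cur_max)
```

Let's trace through this code step by step.

Initialize: lst = [11, 2, 17, 9, 12, 12]
Initialize: result = []
Initialize: cur_max = -inf
Entering loop: for x in lst:
After iteration 1: x = 11, result = [11], cur_max = 11
After iteration 2: x = 2, result = [11, 11], cur_max = 11
After iteration 3: x = 17, result = [11, 11, 17], cur_max = 17
After iteration 4: x = 9, result = [11, 11, 17, 17], cur_max = 17
After iteration 5: x = 12, result = [11, 11, 17, 17, 17], cur_max = 17
After iteration 6: x = 12, result = [11, 11, 17, 17, 17, 17], cur_max = 17
Loop ends.
result[-1] = 17

Final answer: 17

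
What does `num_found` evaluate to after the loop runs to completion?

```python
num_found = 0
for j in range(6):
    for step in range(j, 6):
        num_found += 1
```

Let's trace through this code step by step.

Initialize: num_found = 0
Entering loop: for j in range(6):
After iteration 1: j = 0, num_found = 6
After iteration 2: j = 1, num_found = 11
After iteration 3: j = 2, num_found = 15
After iteration 4: j = 3, num_found = 18
After iteration 5: j = 4, num_found = 20
After iteration 6: j = 5, num_found = 21
Loop ends.

Final answer: 21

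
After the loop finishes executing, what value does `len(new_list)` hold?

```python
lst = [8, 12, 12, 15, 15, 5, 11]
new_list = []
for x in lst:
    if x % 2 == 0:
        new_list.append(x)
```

Let's trace through this code step by step.

Initialize: lst = [8, 12, 12, 15, 15, 5, 11]
Initialize: new_list = []
Entering loop: for x in lst:
After iteration 1: x = 8, new_list = [8]
After iteration 2: x = 12, new_list = [8, 12]
After iteration 3: x = 12, new_list = [8, 12, 12]
After iteration 4: x = 15, new_list = [8, 12, 12]
After iteration 5: x = 15, new_list = [8, 12, 12]
After iteration 6: x = 5, new_list = [8, 12, 12]
After iteration 7: x = 11, new_list = [8, 12, 12]
Loop ends.
len(new_list) = 3

Final answer: 3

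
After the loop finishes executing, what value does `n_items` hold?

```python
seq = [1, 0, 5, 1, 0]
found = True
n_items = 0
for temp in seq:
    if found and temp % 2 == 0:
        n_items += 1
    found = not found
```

Let's trace through this code step by step.

Initialize: seq = [1, 0, 5, 1, 0]
Initialize: found = True
Initialize: n_items = 0
Entering loop: for temp in seq:
After iteration 1: temp = 1, found = False, n_items = 0
After iteration 2: temp = 0, found = True, n_items = 0
After iteration 3: temp = 5, found = False, n_items = 0
After iteration 4: temp = 1, found = True, n_items = 0
After iteration 5: temp = 0, found = False, n_items = 1
Loop ends.

Final answer: 1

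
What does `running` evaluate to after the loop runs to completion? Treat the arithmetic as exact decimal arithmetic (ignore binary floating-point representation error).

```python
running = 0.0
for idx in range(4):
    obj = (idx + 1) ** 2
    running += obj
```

Let's trace through this code step by step.

Initialize: running = 0.0
Entering loop: for idx in range(4):
After iteration 1: idx = 0, running = 1.0, obj = 1
After iteration 2: idx = 1, running = 5.0, obj = 4
After iteration 3: idx = 2, running = 14.0, obj = 9
After iteration 4: idx = 3, running = 30.0, obj = 16
Loop ends.

Final answer: 30.0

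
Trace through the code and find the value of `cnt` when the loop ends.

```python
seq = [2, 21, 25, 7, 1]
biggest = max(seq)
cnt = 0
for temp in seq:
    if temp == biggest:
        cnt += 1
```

Let's trace through this code step by step.

Initialize: seq = [2, 21, 25, 7, 1]
Initialize: biggest = 25
Initialize: cnt = 0
Entering loop: for temp in seq:
After iteration 1: temp = 2, cnt = 0
After iteration 2: temp = 21, cnt = 0
After iteration 3: temp = 25, cnt = 1
After iteration 4: temp = 7, cnt = 1
After iteration 5: temp = 1, cnt = 1
Loop ends.

Final answer: 1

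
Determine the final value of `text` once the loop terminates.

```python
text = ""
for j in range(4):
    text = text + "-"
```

Let's trace through this code step by step.

Initialize: text = ''
Entering loop: for j in range(4):
After iteration 1: j = 0, text = '-'
After iteration 2: j = 1, text = '--'
After iteration 3: j = 2, text = '---'
After iteration 4: j = 3, text = '----'
Loop ends.

Final answer: '----'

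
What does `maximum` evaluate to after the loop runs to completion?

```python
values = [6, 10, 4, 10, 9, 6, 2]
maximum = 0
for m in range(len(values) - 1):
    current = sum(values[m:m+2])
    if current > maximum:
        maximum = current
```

Let's trace through this code step by step.

Initialize: values = [6, 10, 4, 10, 9, 6, 2]
Initialize: maximum = 0
Entering loop: for m in range(len(values) - 1):
After iteration 1: m = 0, maximum = 16, current = 16
After iteration 2: m = 1, maximum = 16, current = 14
After iteration 3: m = 2, maximum = 16, current = 14
After iteration 4: m = 3, maximum = 19, current = 19
After iteration 5: m = 4, maximum = 19, current = 15
After iteration 6: m = 5, maximum = 19, current = 8
Loop ends.

Final answer: 19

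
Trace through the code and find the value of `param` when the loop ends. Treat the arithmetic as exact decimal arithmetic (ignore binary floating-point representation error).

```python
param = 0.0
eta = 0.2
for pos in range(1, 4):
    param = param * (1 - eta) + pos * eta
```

Let's trace through this code step by step.

Initialize: param = 0.0
Initialize: eta = 0.2
Entering loop: for pos in range(1, 4):
After iteration 1: pos = 1, param = 0.2
After iteration 2: pos = 2, param = 0.56
After iteration 3: pos = 3, param = 1.048
Loop ends.

Final answer: 1.048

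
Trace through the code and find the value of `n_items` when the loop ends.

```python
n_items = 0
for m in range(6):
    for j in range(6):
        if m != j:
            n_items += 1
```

Let's trace through this code step by step.

Initialize: n_items = 0
Entering loop: for m in range(6):
After iteration 1: m = 0, n_items = 5
After iteration 2: m = 1, n_items = 10
After iteration 3: m = 2, n_items = 15
After iteration 4: m = 3, n_items = 20
After iteration 5: m = 4, n_items = 25
After iteration 6: m = 5, n_items = 30
Loop ends.

Final answer: 30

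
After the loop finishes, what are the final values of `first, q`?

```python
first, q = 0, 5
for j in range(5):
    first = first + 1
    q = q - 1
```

Let's trace through this code step by step.

Initialize: first = 0
Initialize: q = 5
Entering loop: for j in range(5):
After iteration 1: j = 0, first = 1, q = 4
After iteration 2: j = 1, first = 2, q = 3
After iteration 3: j = 2, first = 3, q = 2
After iteration 4: j = 3, first = 4, q = 1
After iteration 5: j = 4, first = 5, q = 0
Loop ends.

Final answer: 5, 0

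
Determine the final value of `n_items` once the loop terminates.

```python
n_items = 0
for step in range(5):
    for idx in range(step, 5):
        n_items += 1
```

Let's trace through this code step by step.

Initialize: n_items = 0
Entering loop: for step in range(5):
After iteration 1: step = 0, n_items = 5
After iteration 2: step = 1, n_items = 9
After iteration 3: step = 2, n_items = 12
After iteration 4: step = 3, n_items = 14
After iteration 5: step = 4, n_items = 15
Loop ends.

Final answer: 15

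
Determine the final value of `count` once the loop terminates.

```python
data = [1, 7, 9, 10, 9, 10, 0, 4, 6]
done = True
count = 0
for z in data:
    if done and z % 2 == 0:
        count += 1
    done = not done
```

Let's trace through this code step by step.

Initialize: data = [1, 7, 9, 10, 9, 10, 0, 4, 6]
Initialize: done = True
Initialize: count = 0
Entering loop: for z in data:
After iteration 1: z = 1, done = False, count = 0
After iteration 2: z = 7, done = True, count = 0
After iteration 3: z = 9, done = False, count = 0
After iteration 4: z = 10, done = True, count = 0
After iteration 5: z = 9, done = False, count = 0
After iteration 6: z = 10, done = True, count = 0
After iteration 7: z = 0, done = False, count = 1
After iteration 8: z = 4, done = True, count = 1
After iteration 9: z = 6, done = False, count = 2
Loop ends.

Final answer: 2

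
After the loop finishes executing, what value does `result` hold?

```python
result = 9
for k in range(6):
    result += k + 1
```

Let's trace through this code step by step.

Initialize: result = 9
Entering loop: for k in range(6):
After iteration 1: k = 0, result = 10
After iteration 2: k = 1, result = 12
After iteration 3: k = 2, result = 15
After iteration 4: k = 3, result = 19
After iteration 5: k = 4, result = 24
After iteration 6: k = 5, result = 30
Loop ends.

Final answer: 30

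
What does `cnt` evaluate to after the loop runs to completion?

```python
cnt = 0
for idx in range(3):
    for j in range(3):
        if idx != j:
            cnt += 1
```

Let's trace through this code step by step.

Initialize: cnt = 0
Entering loop: for idx in range(3):
After iteration 1: idx = 0, cnt = 2
After iteration 2: idx = 1, cnt = 4
After iteration 3: idx = 2, cnt = 6
Loop ends.

Final answer: 6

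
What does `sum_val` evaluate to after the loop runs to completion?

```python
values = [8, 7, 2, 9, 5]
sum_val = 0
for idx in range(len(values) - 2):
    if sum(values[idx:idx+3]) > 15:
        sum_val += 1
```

Let's trace through this code step by step.

Initialize: values = [8, 7, 2, 9, 5]
Initialize: sum_val = 0
Entering loop: for idx in range(len(values) - 2):
After iteration 1: idx = 0, sum_val = 1
After iteration 2: idx = 1, sum_val = 2
After iteration 3: idx = 2, sum_val = 3
Loop ends.

Final answer: 3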